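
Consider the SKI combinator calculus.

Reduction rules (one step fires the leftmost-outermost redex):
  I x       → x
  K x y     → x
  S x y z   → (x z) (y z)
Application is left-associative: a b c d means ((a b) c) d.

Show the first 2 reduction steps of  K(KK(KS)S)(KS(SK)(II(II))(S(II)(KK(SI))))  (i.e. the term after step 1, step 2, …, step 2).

Answer: after 2 steps: KS

Reduction:
  start: K(KK(KS)S)(KS(SK)(II(II))(S(II)(KK(SI))))
  →1  KK(KS)S
  →2  KS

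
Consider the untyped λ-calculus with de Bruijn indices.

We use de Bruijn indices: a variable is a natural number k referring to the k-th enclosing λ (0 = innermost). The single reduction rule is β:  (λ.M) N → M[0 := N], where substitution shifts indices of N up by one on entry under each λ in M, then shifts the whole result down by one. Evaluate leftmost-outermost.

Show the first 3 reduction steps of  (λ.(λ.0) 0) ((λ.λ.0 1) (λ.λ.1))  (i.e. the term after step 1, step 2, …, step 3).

  start: (λ.(λ.0) 0) ((λ.λ.0 1) (λ.λ.1))
  →1  (λ.0) ((λ.λ.0 1) (λ.λ.1))
  →2  (λ.λ.0 1) (λ.λ.1)
  →3  λ.0 (λ.λ.1)

Answer: after 3 steps: λ.0 (λ.λ.1)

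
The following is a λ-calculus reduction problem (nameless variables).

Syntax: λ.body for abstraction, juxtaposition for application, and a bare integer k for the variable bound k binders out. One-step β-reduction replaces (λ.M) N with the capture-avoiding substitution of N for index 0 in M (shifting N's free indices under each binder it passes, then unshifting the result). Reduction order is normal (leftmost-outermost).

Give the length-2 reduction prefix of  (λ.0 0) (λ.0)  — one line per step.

  start: (λ.0 0) (λ.0)
  step 1: (λ.0) (λ.0)
  step 2: λ.0

Answer: after 2 steps: λ.0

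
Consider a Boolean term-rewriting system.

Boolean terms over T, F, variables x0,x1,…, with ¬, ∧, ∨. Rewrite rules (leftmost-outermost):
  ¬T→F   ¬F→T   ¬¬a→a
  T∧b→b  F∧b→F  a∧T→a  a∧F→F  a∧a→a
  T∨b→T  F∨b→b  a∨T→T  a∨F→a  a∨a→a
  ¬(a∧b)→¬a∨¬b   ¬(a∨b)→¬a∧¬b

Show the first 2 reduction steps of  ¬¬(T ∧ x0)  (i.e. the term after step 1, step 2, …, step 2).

Answer: after 2 steps: x0

Reduction:
  start: ¬¬(T ∧ x0)
  step 1: T ∧ x0
  step 2: x0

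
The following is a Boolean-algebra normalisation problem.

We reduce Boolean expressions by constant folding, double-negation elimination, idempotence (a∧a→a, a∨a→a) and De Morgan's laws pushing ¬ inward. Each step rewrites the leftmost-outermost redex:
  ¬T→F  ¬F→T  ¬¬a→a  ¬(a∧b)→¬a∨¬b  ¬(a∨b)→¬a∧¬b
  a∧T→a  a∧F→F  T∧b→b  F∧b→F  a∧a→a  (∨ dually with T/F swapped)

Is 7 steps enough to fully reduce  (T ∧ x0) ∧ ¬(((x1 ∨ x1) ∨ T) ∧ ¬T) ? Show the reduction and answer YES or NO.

Answer: NO — after 7 steps the term is x0 ∧ (F ∨ ¬¬T), not yet normal

Working:
  start: (T ∧ x0) ∧ ¬(((x1 ∨ x1) ∨ T) ∧ ¬T)
  [1] x0 ∧ ¬(((x1 ∨ x1) ∨ T) ∧ ¬T)
  [2] x0 ∧ (¬((x1 ∨ x1) ∨ T) ∨ ¬¬T)
  [3] x0 ∧ ((¬(x1 ∨ x1) ∧ ¬T) ∨ ¬¬T)
  [4] x0 ∧ (((¬x1 ∧ ¬x1) ∧ ¬T) ∨ ¬¬T)
  [5] x0 ∧ ((¬x1 ∧ ¬T) ∨ ¬¬T)
  [6] x0 ∧ ((¬x1 ∧ F) ∨ ¬¬T)
  [7] x0 ∧ (F ∨ ¬¬T)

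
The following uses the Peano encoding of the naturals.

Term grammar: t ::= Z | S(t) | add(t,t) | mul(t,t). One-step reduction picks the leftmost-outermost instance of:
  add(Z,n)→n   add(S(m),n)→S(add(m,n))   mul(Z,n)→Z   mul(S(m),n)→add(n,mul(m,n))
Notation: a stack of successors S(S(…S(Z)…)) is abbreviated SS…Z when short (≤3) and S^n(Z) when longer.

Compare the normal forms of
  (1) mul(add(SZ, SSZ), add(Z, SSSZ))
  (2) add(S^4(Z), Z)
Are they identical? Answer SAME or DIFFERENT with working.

Term A:
  start: mul(add(SZ, SSZ), add(Z, SSSZ))
  →1  mul(S(add(Z, SSZ)), add(Z, SSSZ))
  →2  add(add(Z, SSSZ), mul(add(Z, SSZ), add(Z, SSSZ)))
  →3  add(SSSZ, mul(add(Z, SSZ), add(Z, SSSZ)))
  →4  S(add(SSZ, mul(add(Z, SSZ), add(Z, SSSZ))))
  →5  S(S(add(SZ, mul(add(Z, SSZ), add(Z, SSSZ)))))
  →6  S(S(S(add(Z, mul(add(Z, SSZ), add(Z, SSSZ))))))
  →7  S(S(S(mul(add(Z, SSZ), add(Z, SSSZ)))))
  →8  S(S(S(mul(SSZ, add(Z, SSSZ)))))
  →9  S(S(S(add(add(Z, SSSZ), mul(SZ, add(Z, SSSZ))))))
  →10  S(S(S(add(SSSZ, mul(SZ, add(Z, SSSZ))))))
  →11  S(S(S(S(add(SSZ, mul(SZ, add(Z, SSSZ)))))))
  →12  S(S(S(S(S(add(SZ, mul(SZ, add(Z, SSSZ))))))))
  →13  S(S(S(S(S(S(add(Z, mul(SZ, add(Z, SSSZ)))))))))
  →14  S(S(S(S(S(S(mul(SZ, add(Z, SSSZ))))))))
  →15  S(S(S(S(S(S(add(add(Z, SSSZ), mul(Z, add(Z, SSSZ)))))))))
  →16  S(S(S(S(S(S(add(SSSZ, mul(Z, add(Z, SSSZ)))))))))
  →17  S(S(S(S(S(S(S(add(SSZ, mul(Z, add(Z, SSSZ))))))))))
  →18  S(S(S(S(S(S(S(S(add(SZ, mul(Z, add(Z, SSSZ)))))))))))
  →19  S(S(S(S(S(S(S(S(S(add(Z, mul(Z, add(Z, SSSZ))))))))))))
  →20  S(S(S(S(S(S(S(S(S(mul(Z, add(Z, SSSZ)))))))))))
  →21  S^9(Z)

Term B:
  start: add(S^4(Z), Z)
  →1  S(add(SSSZ, Z))
  →2  S(S(add(SSZ, Z)))
  →3  S(S(S(add(SZ, Z))))
  →4  S(S(S(S(add(Z, Z)))))
  →5  S^4(Z)

Answer: DIFFERENT — A ⇓ S^9(Z), B ⇓ S^4(Z)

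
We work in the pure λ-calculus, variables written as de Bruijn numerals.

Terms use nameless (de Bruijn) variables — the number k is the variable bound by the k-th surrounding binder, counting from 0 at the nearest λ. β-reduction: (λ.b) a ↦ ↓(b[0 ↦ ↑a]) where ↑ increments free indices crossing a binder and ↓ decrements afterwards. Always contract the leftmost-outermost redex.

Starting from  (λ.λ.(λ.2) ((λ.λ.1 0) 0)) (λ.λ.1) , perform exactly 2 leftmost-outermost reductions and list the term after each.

Answer: after 2 steps: λ.λ.λ.1

Reduction:
  start: (λ.λ.(λ.2) ((λ.λ.1 0) 0)) (λ.λ.1)
  step 1: λ.(λ.λ.λ.1) ((λ.λ.1 0) 0)
  step 2: λ.λ.λ.1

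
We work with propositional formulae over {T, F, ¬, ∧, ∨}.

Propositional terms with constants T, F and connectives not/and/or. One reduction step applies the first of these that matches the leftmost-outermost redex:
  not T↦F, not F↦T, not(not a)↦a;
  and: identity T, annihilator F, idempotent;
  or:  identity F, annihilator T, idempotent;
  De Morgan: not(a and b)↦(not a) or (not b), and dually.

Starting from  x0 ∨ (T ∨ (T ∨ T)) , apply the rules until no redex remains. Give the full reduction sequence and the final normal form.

  start: x0 ∨ (T ∨ (T ∨ T))
  →1  x0 ∨ T
  →2  T

Answer: normal form = T  (in 2 steps)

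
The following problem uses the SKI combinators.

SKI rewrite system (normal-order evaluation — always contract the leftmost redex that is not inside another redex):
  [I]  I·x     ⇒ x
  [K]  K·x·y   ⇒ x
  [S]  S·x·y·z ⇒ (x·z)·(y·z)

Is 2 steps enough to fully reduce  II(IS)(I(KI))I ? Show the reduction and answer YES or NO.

Answer: NO — after 2 steps the term is IS(I(KI))I, not yet normal

Derivation:
  start: II(IS)(I(KI))I
  →1  I(IS)(I(KI))I
  →2  IS(I(KI))I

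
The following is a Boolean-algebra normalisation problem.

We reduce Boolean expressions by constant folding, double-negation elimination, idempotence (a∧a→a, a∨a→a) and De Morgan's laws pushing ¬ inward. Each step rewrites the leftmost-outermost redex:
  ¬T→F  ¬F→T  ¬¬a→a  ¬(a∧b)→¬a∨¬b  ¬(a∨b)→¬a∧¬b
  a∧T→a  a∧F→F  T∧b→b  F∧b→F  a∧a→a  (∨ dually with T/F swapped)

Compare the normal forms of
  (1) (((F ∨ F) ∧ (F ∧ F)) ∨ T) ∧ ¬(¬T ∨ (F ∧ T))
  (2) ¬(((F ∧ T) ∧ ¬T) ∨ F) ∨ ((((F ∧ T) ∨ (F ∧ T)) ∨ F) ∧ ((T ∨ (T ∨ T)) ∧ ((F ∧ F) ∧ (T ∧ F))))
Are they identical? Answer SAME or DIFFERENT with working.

Term A:
  start: (((F ∨ F) ∧ (F ∧ F)) ∨ T) ∧ ¬(¬T ∨ (F ∧ T))
  step 1: T ∧ ¬(¬T ∨ (F ∧ T))
  step 2: ¬(¬T ∨ (F ∧ T))
  step 3: ¬¬T ∧ ¬(F ∧ T)
  step 4: T ∧ ¬(F ∧ T)
  step 5: ¬(F ∧ T)
  step 6: ¬F ∨ ¬T
  step 7: T ∨ ¬T
  step 8: T

Term B:
  start: ¬(((F ∧ T) ∧ ¬T) ∨ F) ∨ ((((F ∧ T) ∨ (F ∧ T)) ∨ F) ∧ ((T ∨ (T ∨ T)) ∧ ((F ∧ F) ∧ (T ∧ F))))
  step 1: (¬((F ∧ T) ∧ ¬T) ∧ ¬F) ∨ ((((F ∧ T) ∨ (F ∧ T)) ∨ F) ∧ ((T ∨ (T ∨ T)) ∧ ((F ∧ F) ∧ (T ∧ F))))
  step 2: ((¬(F ∧ T) ∨ ¬¬T) ∧ ¬F) ∨ ((((F ∧ T) ∨ (F ∧ T)) ∨ F) ∧ ((T ∨ (T ∨ T)) ∧ ((F ∧ F) ∧ (T ∧ F))))
  step 3: (((¬F ∨ ¬T) ∨ ¬¬T) ∧ ¬F) ∨ ((((F ∧ T) ∨ (F ∧ T)) ∨ F) ∧ ((T ∨ (T ∨ T)) ∧ ((F ∧ F) ∧ (T ∧ F))))
  step 4: (((T ∨ ¬T) ∨ ¬¬T) ∧ ¬F) ∨ ((((F ∧ T) ∨ (F ∧ T)) ∨ F) ∧ ((T ∨ (T ∨ T)) ∧ ((F ∧ F) ∧ (T ∧ F))))
  step 5: ((T ∨ ¬¬T) ∧ ¬F) ∨ ((((F ∧ T) ∨ (F ∧ T)) ∨ F) ∧ ((T ∨ (T ∨ T)) ∧ ((F ∧ F) ∧ (T ∧ F))))
  step 6: (T ∧ ¬F) ∨ ((((F ∧ T) ∨ (F ∧ T)) ∨ F) ∧ ((T ∨ (T ∨ T)) ∧ ((F ∧ F) ∧ (T ∧ F))))
  step 7: ¬F ∨ ((((F ∧ T) ∨ (F ∧ T)) ∨ F) ∧ ((T ∨ (T ∨ T)) ∧ ((F ∧ F) ∧ (T ∧ F))))
  step 8: T ∨ ((((F ∧ T) ∨ (F ∧ T)) ∨ F) ∧ ((T ∨ (T ∨ T)) ∧ ((F ∧ F) ∧ (T ∧ F))))
  step 9: T

Answer: SAME — A ⇓ T, B ⇓ T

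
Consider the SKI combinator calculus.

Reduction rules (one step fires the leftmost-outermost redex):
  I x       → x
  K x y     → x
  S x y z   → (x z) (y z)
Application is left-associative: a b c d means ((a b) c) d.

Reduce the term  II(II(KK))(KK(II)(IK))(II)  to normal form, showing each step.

  start: II(II(KK))(KK(II)(IK))(II)
  step 1: I(II(KK))(KK(II)(IK))(II)
  step 2: II(KK)(KK(II)(IK))(II)
  step 3: I(KK)(KK(II)(IK))(II)
  step 4: KK(KK(II)(IK))(II)
  step 5: K(II)
  step 6: KI

Answer: normal form = KI  (in 6 steps)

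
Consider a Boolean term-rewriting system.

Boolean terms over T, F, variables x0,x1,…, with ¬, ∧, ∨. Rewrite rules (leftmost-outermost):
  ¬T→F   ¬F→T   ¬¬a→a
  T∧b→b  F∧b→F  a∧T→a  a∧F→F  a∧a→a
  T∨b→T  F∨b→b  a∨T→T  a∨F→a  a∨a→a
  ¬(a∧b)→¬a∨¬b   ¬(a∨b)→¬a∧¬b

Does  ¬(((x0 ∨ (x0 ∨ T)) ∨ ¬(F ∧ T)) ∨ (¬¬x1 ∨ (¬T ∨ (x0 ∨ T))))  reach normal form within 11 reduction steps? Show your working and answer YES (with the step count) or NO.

  start: ¬(((x0 ∨ (x0 ∨ T)) ∨ ¬(F ∧ T)) ∨ (¬¬x1 ∨ (¬T ∨ (x0 ∨ T))))
  →1  ¬((x0 ∨ (x0 ∨ T)) ∨ ¬(F ∧ T)) ∧ ¬(¬¬x1 ∨ (¬T ∨ (x0 ∨ T)))
  →2  (¬(x0 ∨ (x0 ∨ T)) ∧ ¬¬(F ∧ T)) ∧ ¬(¬¬x1 ∨ (¬T ∨ (x0 ∨ T)))
  →3  ((¬x0 ∧ ¬(x0 ∨ T)) ∧ ¬¬(F ∧ T)) ∧ ¬(¬¬x1 ∨ (¬T ∨ (x0 ∨ T)))
  →4  ((¬x0 ∧ (¬x0 ∧ ¬T)) ∧ ¬¬(F ∧ T)) ∧ ¬(¬¬x1 ∨ (¬T ∨ (x0 ∨ T)))
  →5  ((¬x0 ∧ (¬x0 ∧ F)) ∧ ¬¬(F ∧ T)) ∧ ¬(¬¬x1 ∨ (¬T ∨ (x0 ∨ T)))
  →6  ((¬x0 ∧ F) ∧ ¬¬(F ∧ T)) ∧ ¬(¬¬x1 ∨ (¬T ∨ (x0 ∨ T)))
  →7  (F ∧ ¬¬(F ∧ T)) ∧ ¬(¬¬x1 ∨ (¬T ∨ (x0 ∨ T)))
  →8  F ∧ ¬(¬¬x1 ∨ (¬T ∨ (x0 ∨ T)))
  →9  F

Answer: YES — reaches normal form F in 9 ≤ 11 steps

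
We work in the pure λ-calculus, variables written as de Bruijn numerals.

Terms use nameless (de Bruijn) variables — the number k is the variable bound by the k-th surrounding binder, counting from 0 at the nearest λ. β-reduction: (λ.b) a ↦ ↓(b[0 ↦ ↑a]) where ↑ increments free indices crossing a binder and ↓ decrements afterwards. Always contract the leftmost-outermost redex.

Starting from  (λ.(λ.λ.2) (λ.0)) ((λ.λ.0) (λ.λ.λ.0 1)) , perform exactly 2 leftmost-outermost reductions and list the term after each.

  start: (λ.(λ.λ.2) (λ.0)) ((λ.λ.0) (λ.λ.λ.0 1))
  [1] (λ.λ.(λ.λ.0) (λ.λ.λ.0 1)) (λ.0)
  [2] λ.(λ.λ.0) (λ.λ.λ.0 1)

Answer: after 2 steps: λ.(λ.λ.0) (λ.λ.λ.0 1)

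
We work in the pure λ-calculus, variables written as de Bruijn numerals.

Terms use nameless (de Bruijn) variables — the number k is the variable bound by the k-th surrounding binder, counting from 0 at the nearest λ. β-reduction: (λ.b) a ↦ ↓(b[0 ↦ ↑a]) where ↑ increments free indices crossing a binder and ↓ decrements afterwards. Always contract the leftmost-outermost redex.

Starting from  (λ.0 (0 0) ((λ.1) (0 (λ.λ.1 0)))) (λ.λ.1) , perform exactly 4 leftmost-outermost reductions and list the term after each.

  start: (λ.0 (0 0) ((λ.1) (0 (λ.λ.1 0)))) (λ.λ.1)
  step 1: (λ.λ.1) ((λ.λ.1) (λ.λ.1)) ((λ.λ.λ.1) ((λ.λ.1) (λ.λ.1 0)))
  step 2: (λ.(λ.λ.1) (λ.λ.1)) ((λ.λ.λ.1) ((λ.λ.1) (λ.λ.1 0)))
  step 3: (λ.λ.1) (λ.λ.1)
  step 4: λ.λ.λ.1

Answer: after 4 steps: λ.λ.λ.1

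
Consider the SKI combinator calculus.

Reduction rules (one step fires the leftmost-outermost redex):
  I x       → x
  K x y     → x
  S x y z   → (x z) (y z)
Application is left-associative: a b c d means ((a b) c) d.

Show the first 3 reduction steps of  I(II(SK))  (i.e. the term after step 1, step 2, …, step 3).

Answer: after 3 steps: SK

Derivation:
  start: I(II(SK))
  [1] II(SK)
  [2] I(SK)
  [3] SK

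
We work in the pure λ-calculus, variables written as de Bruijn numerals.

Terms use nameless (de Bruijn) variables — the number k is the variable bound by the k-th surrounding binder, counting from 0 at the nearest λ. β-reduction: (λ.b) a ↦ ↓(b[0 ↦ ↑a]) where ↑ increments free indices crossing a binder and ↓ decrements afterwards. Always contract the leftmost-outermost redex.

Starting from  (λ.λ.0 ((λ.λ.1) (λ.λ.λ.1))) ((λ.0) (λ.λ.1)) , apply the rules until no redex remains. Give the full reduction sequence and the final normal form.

  start: (λ.λ.0 ((λ.λ.1) (λ.λ.λ.1))) ((λ.0) (λ.λ.1))
  step 1: λ.0 ((λ.λ.1) (λ.λ.λ.1))
  step 2: λ.0 (λ.λ.λ.λ.1)

Answer: normal form = λ.0 (λ.λ.λ.λ.1)  (in 2 steps)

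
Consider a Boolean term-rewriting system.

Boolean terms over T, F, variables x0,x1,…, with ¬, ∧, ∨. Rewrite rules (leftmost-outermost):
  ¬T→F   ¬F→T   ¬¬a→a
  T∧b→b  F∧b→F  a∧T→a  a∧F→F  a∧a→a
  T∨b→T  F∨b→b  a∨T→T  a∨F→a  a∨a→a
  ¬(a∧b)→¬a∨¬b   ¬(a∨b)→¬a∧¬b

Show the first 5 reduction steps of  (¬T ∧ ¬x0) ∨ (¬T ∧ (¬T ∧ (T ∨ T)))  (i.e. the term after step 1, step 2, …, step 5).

Answer: after 5 steps: F

Reduction:
  start: (¬T ∧ ¬x0) ∨ (¬T ∧ (¬T ∧ (T ∨ T)))
  step 1: (F ∧ ¬x0) ∨ (¬T ∧ (¬T ∧ (T ∨ T)))
  step 2: F ∨ (¬T ∧ (¬T ∧ (T ∨ T)))
  step 3: ¬T ∧ (¬T ∧ (T ∨ T))
  step 4: F ∧ (¬T ∧ (T ∨ T))
  step 5: F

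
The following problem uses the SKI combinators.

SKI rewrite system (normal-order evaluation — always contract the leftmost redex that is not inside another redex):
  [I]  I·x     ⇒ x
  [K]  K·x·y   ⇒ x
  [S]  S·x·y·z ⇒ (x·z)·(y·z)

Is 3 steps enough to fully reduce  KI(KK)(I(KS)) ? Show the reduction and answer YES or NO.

Answer: YES — reaches normal form KS in 3 ≤ 3 steps

Working:
  start: KI(KK)(I(KS))
  [1] I(I(KS))
  [2] I(KS)
  [3] KS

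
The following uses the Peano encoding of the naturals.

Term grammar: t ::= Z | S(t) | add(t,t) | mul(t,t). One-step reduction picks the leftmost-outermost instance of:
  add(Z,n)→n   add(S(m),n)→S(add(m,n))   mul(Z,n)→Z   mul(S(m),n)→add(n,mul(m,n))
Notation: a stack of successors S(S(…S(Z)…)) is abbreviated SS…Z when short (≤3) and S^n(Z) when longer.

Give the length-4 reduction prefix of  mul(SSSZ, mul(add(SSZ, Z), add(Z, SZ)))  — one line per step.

Answer: after 4 steps: add(add(SZ, mul(add(SZ, Z), add(Z, SZ))), mul(SSZ, mul(add(SSZ, Z), add(Z, SZ))))

Derivation:
  start: mul(SSSZ, mul(add(SSZ, Z), add(Z, SZ)))
  [1] add(mul(add(SSZ, Z), add(Z, SZ)), mul(SSZ, mul(add(SSZ, Z), add(Z, SZ))))
  [2] add(mul(S(add(SZ, Z)), add(Z, SZ)), mul(SSZ, mul(add(SSZ, Z), add(Z, SZ))))
  [3] add(add(add(Z, SZ), mul(add(SZ, Z), add(Z, SZ))), mul(SSZ, mul(add(SSZ, Z), add(Z, SZ))))
  [4] add(add(SZ, mul(add(SZ, Z), add(Z, SZ))), mul(SSZ, mul(add(SSZ, Z), add(Z, SZ))))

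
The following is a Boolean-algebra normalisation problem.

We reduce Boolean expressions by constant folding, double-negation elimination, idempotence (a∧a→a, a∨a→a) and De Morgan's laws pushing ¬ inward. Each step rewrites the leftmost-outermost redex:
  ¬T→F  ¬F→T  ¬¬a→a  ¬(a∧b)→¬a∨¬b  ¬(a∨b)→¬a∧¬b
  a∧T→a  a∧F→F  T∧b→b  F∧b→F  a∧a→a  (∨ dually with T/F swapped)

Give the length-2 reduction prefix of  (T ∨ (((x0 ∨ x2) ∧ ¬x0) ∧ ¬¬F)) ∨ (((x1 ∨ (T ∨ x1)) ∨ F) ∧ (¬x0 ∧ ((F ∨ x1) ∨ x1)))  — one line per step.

Answer: after 2 steps: T

Reduction:
  start: (T ∨ (((x0 ∨ x2) ∧ ¬x0) ∧ ¬¬F)) ∨ (((x1 ∨ (T ∨ x1)) ∨ F) ∧ (¬x0 ∧ ((F ∨ x1) ∨ x1)))
  step 1: T ∨ (((x1 ∨ (T ∨ x1)) ∨ F) ∧ (¬x0 ∧ ((F ∨ x1) ∨ x1)))
  step 2: T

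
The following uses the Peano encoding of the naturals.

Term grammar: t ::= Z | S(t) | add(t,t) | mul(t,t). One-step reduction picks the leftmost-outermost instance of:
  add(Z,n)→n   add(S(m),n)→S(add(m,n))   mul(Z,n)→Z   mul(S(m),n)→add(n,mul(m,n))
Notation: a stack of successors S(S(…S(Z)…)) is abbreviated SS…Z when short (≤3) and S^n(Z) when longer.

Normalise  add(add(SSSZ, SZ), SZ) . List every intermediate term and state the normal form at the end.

Answer: normal form = S^5(Z)  (in 9 steps)

Working:
  start: add(add(SSSZ, SZ), SZ)
  step 1: add(S(add(SSZ, SZ)), SZ)
  step 2: S(add(add(SSZ, SZ), SZ))
  step 3: S(add(S(add(SZ, SZ)), SZ))
  step 4: S(S(add(add(SZ, SZ), SZ)))
  step 5: S(S(add(S(add(Z, SZ)), SZ)))
  step 6: S(S(S(add(add(Z, SZ), SZ))))
  step 7: S(S(S(add(SZ, SZ))))
  step 8: S(S(S(S(add(Z, SZ)))))
  step 9: S^5(Z)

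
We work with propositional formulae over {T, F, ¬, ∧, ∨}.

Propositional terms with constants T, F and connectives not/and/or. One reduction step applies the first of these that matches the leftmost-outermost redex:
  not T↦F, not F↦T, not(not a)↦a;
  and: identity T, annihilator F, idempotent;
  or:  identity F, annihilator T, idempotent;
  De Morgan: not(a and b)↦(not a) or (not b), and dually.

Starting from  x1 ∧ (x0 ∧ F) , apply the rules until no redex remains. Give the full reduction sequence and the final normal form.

  start: x1 ∧ (x0 ∧ F)
  →1  x1 ∧ F
  →2  F

Answer: normal form = F  (in 2 steps)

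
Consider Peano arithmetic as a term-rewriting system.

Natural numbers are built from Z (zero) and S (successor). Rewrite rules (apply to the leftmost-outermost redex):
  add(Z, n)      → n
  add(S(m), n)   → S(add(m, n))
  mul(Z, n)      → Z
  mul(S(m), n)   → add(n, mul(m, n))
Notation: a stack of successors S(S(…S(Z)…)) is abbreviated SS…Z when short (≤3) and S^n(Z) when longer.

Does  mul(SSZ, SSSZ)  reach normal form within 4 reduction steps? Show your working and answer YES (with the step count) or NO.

Answer: NO — after 4 steps the term is S(S(S(add(Z, mul(SZ, SSSZ))))), not yet normal

Derivation:
  start: mul(SSZ, SSSZ)
  →1  add(SSSZ, mul(SZ, SSSZ))
  →2  S(add(SSZ, mul(SZ, SSSZ)))
  →3  S(S(add(SZ, mul(SZ, SSSZ))))
  →4  S(S(S(add(Z, mul(SZ, SSSZ)))))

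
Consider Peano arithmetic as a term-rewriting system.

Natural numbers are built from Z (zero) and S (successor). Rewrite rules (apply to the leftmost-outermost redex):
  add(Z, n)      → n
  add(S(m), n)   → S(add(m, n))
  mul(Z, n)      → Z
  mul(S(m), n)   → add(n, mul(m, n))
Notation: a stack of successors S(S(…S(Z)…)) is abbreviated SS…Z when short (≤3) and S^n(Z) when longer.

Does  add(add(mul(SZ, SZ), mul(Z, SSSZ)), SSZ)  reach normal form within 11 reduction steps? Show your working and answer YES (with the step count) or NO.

Answer: YES — reaches normal form SSSZ in 9 ≤ 11 steps

Derivation:
  start: add(add(mul(SZ, SZ), mul(Z, SSSZ)), SSZ)
  →1  add(add(add(SZ, mul(Z, SZ)), mul(Z, SSSZ)), SSZ)
  →2  add(add(S(add(Z, mul(Z, SZ))), mul(Z, SSSZ)), SSZ)
  →3  add(S(add(add(Z, mul(Z, SZ)), mul(Z, SSSZ))), SSZ)
  →4  S(add(add(add(Z, mul(Z, SZ)), mul(Z, SSSZ)), SSZ))
  →5  S(add(add(mul(Z, SZ), mul(Z, SSSZ)), SSZ))
  →6  S(add(add(Z, mul(Z, SSSZ)), SSZ))
  →7  S(add(mul(Z, SSSZ), SSZ))
  →8  S(add(Z, SSZ))
  →9  SSSZ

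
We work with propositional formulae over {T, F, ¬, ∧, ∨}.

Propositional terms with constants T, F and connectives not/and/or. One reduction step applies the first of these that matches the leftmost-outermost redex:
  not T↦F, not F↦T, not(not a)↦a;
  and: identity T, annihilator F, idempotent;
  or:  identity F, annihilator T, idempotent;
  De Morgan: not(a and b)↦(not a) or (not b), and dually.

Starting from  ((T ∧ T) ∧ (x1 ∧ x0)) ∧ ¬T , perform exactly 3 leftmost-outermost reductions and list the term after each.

Answer: after 3 steps: (x1 ∧ x0) ∧ F

Working:
  start: ((T ∧ T) ∧ (x1 ∧ x0)) ∧ ¬T
  →1  (T ∧ (x1 ∧ x0)) ∧ ¬T
  →2  (x1 ∧ x0) ∧ ¬T
  →3  (x1 ∧ x0) ∧ F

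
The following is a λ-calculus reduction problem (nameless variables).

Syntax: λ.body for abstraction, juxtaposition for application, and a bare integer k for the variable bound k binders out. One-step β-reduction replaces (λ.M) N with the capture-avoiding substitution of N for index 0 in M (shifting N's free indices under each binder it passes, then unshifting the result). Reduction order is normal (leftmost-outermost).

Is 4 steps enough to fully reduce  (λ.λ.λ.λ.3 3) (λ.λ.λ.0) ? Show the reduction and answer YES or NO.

  start: (λ.λ.λ.λ.3 3) (λ.λ.λ.0)
  [1] λ.λ.λ.(λ.λ.λ.0) (λ.λ.λ.0)
  [2] λ.λ.λ.λ.λ.0

Answer: YES — reaches normal form λ.λ.λ.λ.λ.0 in 2 ≤ 4 steps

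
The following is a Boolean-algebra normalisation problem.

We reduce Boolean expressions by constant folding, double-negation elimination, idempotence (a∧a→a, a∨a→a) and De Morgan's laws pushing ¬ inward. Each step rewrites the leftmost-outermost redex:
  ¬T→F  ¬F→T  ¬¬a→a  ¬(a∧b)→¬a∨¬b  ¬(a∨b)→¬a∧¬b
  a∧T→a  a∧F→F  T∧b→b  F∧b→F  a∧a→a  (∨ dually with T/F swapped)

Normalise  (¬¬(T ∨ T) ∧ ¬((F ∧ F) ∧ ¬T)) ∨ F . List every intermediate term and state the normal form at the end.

Answer: normal form = T  (in 9 steps)

Working:
  start: (¬¬(T ∨ T) ∧ ¬((F ∧ F) ∧ ¬T)) ∨ F
  →1  ¬¬(T ∨ T) ∧ ¬((F ∧ F) ∧ ¬T)
  →2  (T ∨ T) ∧ ¬((F ∧ F) ∧ ¬T)
  →3  T ∧ ¬((F ∧ F) ∧ ¬T)
  →4  ¬((F ∧ F) ∧ ¬T)
  →5  ¬(F ∧ F) ∨ ¬¬T
  →6  (¬F ∨ ¬F) ∨ ¬¬T
  →7  ¬F ∨ ¬¬T
  →8  T ∨ ¬¬T
  →9  T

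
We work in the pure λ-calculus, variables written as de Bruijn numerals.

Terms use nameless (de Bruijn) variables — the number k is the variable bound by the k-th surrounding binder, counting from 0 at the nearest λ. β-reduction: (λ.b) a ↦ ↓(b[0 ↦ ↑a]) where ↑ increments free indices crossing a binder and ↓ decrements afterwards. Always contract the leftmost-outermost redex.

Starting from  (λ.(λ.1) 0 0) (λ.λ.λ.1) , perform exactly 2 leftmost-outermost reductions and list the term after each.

  start: (λ.(λ.1) 0 0) (λ.λ.λ.1)
  step 1: (λ.λ.λ.λ.1) (λ.λ.λ.1) (λ.λ.λ.1)
  step 2: (λ.λ.λ.1) (λ.λ.λ.1)

Answer: after 2 steps: (λ.λ.λ.1) (λ.λ.λ.1)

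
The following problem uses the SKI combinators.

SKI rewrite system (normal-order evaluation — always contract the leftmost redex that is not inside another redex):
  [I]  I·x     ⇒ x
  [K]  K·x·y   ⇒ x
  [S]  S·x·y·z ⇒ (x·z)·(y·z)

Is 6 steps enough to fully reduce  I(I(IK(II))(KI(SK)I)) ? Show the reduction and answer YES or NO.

  start: I(I(IK(II))(KI(SK)I))
  step 1: I(IK(II))(KI(SK)I)
  step 2: IK(II)(KI(SK)I)
  step 3: K(II)(KI(SK)I)
  step 4: II
  step 5: I

Answer: YES — reaches normal form I in 5 ≤ 6 steps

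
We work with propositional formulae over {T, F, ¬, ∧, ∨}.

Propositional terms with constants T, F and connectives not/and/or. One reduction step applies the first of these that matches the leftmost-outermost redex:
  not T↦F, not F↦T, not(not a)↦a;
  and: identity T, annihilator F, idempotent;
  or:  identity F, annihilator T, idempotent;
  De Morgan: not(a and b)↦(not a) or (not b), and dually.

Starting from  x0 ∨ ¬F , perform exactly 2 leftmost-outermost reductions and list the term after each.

  start: x0 ∨ ¬F
  →1  x0 ∨ T
  →2  T

Answer: after 2 steps: T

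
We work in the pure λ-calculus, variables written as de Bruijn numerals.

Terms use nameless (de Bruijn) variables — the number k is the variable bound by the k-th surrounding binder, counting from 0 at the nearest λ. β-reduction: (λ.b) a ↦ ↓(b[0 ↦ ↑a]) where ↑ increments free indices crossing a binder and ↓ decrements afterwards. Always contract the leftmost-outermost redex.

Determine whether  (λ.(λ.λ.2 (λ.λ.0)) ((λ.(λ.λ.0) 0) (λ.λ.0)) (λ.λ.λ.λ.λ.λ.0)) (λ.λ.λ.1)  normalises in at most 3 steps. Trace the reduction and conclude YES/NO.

Answer: NO — after 3 steps the term is (λ.λ.λ.1) (λ.λ.0), not yet normal

Derivation:
  start: (λ.(λ.λ.2 (λ.λ.0)) ((λ.(λ.λ.0) 0) (λ.λ.0)) (λ.λ.λ.λ.λ.λ.0)) (λ.λ.λ.1)
  [1] (λ.λ.(λ.λ.λ.1) (λ.λ.0)) ((λ.(λ.λ.0) 0) (λ.λ.0)) (λ.λ.λ.λ.λ.λ.0)
  [2] (λ.(λ.λ.λ.1) (λ.λ.0)) (λ.λ.λ.λ.λ.λ.0)
  [3] (λ.λ.λ.1) (λ.λ.0)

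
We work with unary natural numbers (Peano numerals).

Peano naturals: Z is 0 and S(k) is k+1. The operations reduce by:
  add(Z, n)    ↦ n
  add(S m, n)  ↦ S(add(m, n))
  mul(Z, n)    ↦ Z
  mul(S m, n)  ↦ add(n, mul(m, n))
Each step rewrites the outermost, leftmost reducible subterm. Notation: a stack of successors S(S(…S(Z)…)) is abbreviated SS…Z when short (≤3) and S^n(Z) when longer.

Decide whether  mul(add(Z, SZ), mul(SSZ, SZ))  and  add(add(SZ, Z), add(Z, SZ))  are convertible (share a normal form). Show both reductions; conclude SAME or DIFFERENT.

Answer: SAME — A ⇓ SSZ, B ⇓ SSZ

Reduction:
Term A:
  start: mul(add(Z, SZ), mul(SSZ, SZ))
  step 1: mul(SZ, mul(SSZ, SZ))
  step 2: add(mul(SSZ, SZ), mul(Z, mul(SSZ, SZ)))
  step 3: add(add(SZ, mul(SZ, SZ)), mul(Z, mul(SSZ, SZ)))
  step 4: add(S(add(Z, mul(SZ, SZ))), mul(Z, mul(SSZ, SZ)))
  step 5: S(add(add(Z, mul(SZ, SZ)), mul(Z, mul(SSZ, SZ))))
  step 6: S(add(mul(SZ, SZ), mul(Z, mul(SSZ, SZ))))
  step 7: S(add(add(SZ, mul(Z, SZ)), mul(Z, mul(SSZ, SZ))))
  step 8: S(add(S(add(Z, mul(Z, SZ))), mul(Z, mul(SSZ, SZ))))
  step 9: S(S(add(add(Z, mul(Z, SZ)), mul(Z, mul(SSZ, SZ)))))
  step 10: S(S(add(mul(Z, SZ), mul(Z, mul(SSZ, SZ)))))
  step 11: S(S(add(Z, mul(Z, mul(SSZ, SZ)))))
  step 12: S(S(mul(Z, mul(SSZ, SZ))))
  step 13: SSZ

Term B:
  start: add(add(SZ, Z), add(Z, SZ))
  step 1: add(S(add(Z, Z)), add(Z, SZ))
  step 2: S(add(add(Z, Z), add(Z, SZ)))
  step 3: S(add(Z, add(Z, SZ)))
  step 4: S(add(Z, SZ))
  step 5: SSZ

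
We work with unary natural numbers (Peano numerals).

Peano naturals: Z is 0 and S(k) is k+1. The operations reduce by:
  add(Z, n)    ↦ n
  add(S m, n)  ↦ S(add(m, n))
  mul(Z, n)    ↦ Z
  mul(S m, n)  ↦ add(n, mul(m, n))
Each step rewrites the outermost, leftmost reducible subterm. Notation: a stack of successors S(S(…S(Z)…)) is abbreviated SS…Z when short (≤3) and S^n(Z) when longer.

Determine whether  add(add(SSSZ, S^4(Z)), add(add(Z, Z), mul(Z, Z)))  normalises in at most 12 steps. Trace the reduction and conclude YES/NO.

Answer: NO — after 12 steps the term is S(S(S(S(S(S(S(add(add(Z, Z), mul(Z, Z))))))))), not yet normal

Working:
  start: add(add(SSSZ, S^4(Z)), add(add(Z, Z), mul(Z, Z)))
  step 1: add(S(add(SSZ, S^4(Z))), add(add(Z, Z), mul(Z, Z)))
  step 2: S(add(add(SSZ, S^4(Z)), add(add(Z, Z), mul(Z, Z))))
  step 3: S(add(S(add(SZ, S^4(Z))), add(add(Z, Z), mul(Z, Z))))
  step 4: S(S(add(add(SZ, S^4(Z)), add(add(Z, Z), mul(Z, Z)))))
  step 5: S(S(add(S(add(Z, S^4(Z))), add(add(Z, Z), mul(Z, Z)))))
  step 6: S(S(S(add(add(Z, S^4(Z)), add(add(Z, Z), mul(Z, Z))))))
  step 7: S(S(S(add(S^4(Z), add(add(Z, Z), mul(Z, Z))))))
  step 8: S(S(S(S(add(SSSZ, add(add(Z, Z), mul(Z, Z)))))))
  step 9: S(S(S(S(S(add(SSZ, add(add(Z, Z), mul(Z, Z))))))))
  step 10: S(S(S(S(S(S(add(SZ, add(add(Z, Z), mul(Z, Z)))))))))
  step 11: S(S(S(S(S(S(S(add(Z, add(add(Z, Z), mul(Z, Z))))))))))
  step 12: S(S(S(S(S(S(S(add(add(Z, Z), mul(Z, Z)))))))))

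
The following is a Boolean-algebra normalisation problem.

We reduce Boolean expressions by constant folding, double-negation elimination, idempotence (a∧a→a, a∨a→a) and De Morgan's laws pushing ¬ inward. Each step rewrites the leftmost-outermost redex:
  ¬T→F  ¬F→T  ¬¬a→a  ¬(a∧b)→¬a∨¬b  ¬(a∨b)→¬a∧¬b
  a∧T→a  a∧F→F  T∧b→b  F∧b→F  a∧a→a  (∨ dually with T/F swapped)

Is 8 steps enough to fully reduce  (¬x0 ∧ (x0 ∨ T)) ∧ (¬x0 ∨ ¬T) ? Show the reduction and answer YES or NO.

Answer: YES — reaches normal form ¬x0 in 5 ≤ 8 steps

Working:
  start: (¬x0 ∧ (x0 ∨ T)) ∧ (¬x0 ∨ ¬T)
  step 1: (¬x0 ∧ T) ∧ (¬x0 ∨ ¬T)
  step 2: ¬x0 ∧ (¬x0 ∨ ¬T)
  step 3: ¬x0 ∧ (¬x0 ∨ F)
  step 4: ¬x0 ∧ ¬x0
  step 5: ¬x0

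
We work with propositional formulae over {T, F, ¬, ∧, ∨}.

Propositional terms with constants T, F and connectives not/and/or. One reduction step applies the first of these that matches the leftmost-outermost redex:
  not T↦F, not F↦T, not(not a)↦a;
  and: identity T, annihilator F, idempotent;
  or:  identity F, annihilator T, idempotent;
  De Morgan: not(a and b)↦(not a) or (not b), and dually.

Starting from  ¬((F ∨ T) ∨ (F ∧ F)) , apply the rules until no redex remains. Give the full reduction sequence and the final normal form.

Answer: normal form = F  (in 6 steps)

Derivation:
  start: ¬((F ∨ T) ∨ (F ∧ F))
  →1  ¬(F ∨ T) ∧ ¬(F ∧ F)
  →2  (¬F ∧ ¬T) ∧ ¬(F ∧ F)
  →3  (T ∧ ¬T) ∧ ¬(F ∧ F)
  →4  ¬T ∧ ¬(F ∧ F)
  →5  F ∧ ¬(F ∧ F)
  →6  F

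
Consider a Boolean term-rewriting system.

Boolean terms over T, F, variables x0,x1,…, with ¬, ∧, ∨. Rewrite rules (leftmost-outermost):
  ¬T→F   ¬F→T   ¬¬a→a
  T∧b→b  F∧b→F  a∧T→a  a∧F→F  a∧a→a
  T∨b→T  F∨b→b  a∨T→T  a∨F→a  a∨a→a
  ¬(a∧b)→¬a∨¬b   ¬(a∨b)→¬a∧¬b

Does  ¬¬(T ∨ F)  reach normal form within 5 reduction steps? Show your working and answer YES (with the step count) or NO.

Answer: YES — reaches normal form T in 2 ≤ 5 steps

Working:
  start: ¬¬(T ∨ F)
  →1  T ∨ F
  →2  T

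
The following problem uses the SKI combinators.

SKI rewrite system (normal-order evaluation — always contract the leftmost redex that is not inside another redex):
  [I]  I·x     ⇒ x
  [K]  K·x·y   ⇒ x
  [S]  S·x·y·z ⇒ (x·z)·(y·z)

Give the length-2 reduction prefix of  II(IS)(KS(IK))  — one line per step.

  start: II(IS)(KS(IK))
  →1  I(IS)(KS(IK))
  →2  IS(KS(IK))

Answer: after 2 steps: IS(KS(IK))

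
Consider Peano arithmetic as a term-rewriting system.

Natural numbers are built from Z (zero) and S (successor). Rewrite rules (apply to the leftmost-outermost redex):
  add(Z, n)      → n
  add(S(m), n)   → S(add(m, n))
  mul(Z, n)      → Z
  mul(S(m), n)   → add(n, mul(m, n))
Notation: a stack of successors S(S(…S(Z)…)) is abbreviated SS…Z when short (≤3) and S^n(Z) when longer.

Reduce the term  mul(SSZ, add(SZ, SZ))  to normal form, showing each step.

Answer: normal form = S^4(Z)  (in 13 steps)

Working:
  start: mul(SSZ, add(SZ, SZ))
  step 1: add(add(SZ, SZ), mul(SZ, add(SZ, SZ)))
  step 2: add(S(add(Z, SZ)), mul(SZ, add(SZ, SZ)))
  step 3: S(add(add(Z, SZ), mul(SZ, add(SZ, SZ))))
  step 4: S(add(SZ, mul(SZ, add(SZ, SZ))))
  step 5: S(S(add(Z, mul(SZ, add(SZ, SZ)))))
  step 6: S(S(mul(SZ, add(SZ, SZ))))
  step 7: S(S(add(add(SZ, SZ), mul(Z, add(SZ, SZ)))))
  step 8: S(S(add(S(add(Z, SZ)), mul(Z, add(SZ, SZ)))))
  step 9: S(S(S(add(add(Z, SZ), mul(Z, add(SZ, SZ))))))
  step 10: S(S(S(add(SZ, mul(Z, add(SZ, SZ))))))
  step 11: S(S(S(S(add(Z, mul(Z, add(SZ, SZ)))))))
  step 12: S(S(S(S(mul(Z, add(SZ, SZ))))))
  step 13: S^4(Z)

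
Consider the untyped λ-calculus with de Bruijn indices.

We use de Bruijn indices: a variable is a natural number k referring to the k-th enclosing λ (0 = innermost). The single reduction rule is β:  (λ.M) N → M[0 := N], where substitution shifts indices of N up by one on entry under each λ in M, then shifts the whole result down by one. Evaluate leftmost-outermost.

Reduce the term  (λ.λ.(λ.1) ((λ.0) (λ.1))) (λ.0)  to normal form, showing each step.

  start: (λ.λ.(λ.1) ((λ.0) (λ.1))) (λ.0)
  [1] λ.(λ.1) ((λ.0) (λ.1))
  [2] λ.0

Answer: normal form = λ.0  (in 2 steps)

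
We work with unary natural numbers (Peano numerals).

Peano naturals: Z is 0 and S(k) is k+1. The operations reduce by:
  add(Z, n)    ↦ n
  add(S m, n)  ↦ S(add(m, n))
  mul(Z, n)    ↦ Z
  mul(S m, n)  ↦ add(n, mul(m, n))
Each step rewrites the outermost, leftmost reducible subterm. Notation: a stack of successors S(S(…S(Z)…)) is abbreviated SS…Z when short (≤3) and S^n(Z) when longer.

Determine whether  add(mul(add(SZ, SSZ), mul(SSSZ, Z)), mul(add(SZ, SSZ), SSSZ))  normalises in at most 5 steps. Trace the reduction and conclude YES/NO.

  start: add(mul(add(SZ, SSZ), mul(SSSZ, Z)), mul(add(SZ, SSZ), SSSZ))
  [1] add(mul(S(add(Z, SSZ)), mul(SSSZ, Z)), mul(add(SZ, SSZ), SSSZ))
  [2] add(add(mul(SSSZ, Z), mul(add(Z, SSZ), mul(SSSZ, Z))), mul(add(SZ, SSZ), SSSZ))
  [3] add(add(add(Z, mul(SSZ, Z)), mul(add(Z, SSZ), mul(SSSZ, Z))), mul(add(SZ, SSZ), SSSZ))
  [4] add(add(mul(SSZ, Z), mul(add(Z, SSZ), mul(SSSZ, Z))), mul(add(SZ, SSZ), SSSZ))
  [5] add(add(add(Z, mul(SZ, Z)), mul(add(Z, SSZ), mul(SSSZ, Z))), mul(add(SZ, SSZ), SSSZ))

Answer: NO — after 5 steps the term is add(add(add(Z, mul(SZ, Z)), mul(add(Z, SSZ), mul(SSSZ, Z))), mul(add(SZ, SSZ), SSSZ)), not yet normal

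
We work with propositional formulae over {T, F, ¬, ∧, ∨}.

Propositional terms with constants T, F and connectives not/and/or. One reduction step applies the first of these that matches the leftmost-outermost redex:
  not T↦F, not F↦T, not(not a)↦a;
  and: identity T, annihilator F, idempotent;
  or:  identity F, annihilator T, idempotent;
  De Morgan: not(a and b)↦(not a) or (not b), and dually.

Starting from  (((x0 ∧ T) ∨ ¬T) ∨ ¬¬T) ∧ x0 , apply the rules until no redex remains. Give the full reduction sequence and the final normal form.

Answer: normal form = x0  (in 6 steps)

Working:
  start: (((x0 ∧ T) ∨ ¬T) ∨ ¬¬T) ∧ x0
  →1  ((x0 ∨ ¬T) ∨ ¬¬T) ∧ x0
  →2  ((x0 ∨ F) ∨ ¬¬T) ∧ x0
  →3  (x0 ∨ ¬¬T) ∧ x0
  →4  (x0 ∨ T) ∧ x0
  →5  T ∧ x0
  →6  x0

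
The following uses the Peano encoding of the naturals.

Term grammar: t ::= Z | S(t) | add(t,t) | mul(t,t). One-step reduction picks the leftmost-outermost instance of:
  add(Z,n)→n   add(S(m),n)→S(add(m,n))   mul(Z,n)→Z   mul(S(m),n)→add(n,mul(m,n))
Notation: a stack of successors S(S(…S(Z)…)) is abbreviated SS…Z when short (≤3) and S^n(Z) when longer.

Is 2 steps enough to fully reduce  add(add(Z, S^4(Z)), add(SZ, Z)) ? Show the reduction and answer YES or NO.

Answer: NO — after 2 steps the term is S(add(SSSZ, add(SZ, Z))), not yet normal

Derivation:
  start: add(add(Z, S^4(Z)), add(SZ, Z))
  step 1: add(S^4(Z), add(SZ, Z))
  step 2: S(add(SSSZ, add(SZ, Z)))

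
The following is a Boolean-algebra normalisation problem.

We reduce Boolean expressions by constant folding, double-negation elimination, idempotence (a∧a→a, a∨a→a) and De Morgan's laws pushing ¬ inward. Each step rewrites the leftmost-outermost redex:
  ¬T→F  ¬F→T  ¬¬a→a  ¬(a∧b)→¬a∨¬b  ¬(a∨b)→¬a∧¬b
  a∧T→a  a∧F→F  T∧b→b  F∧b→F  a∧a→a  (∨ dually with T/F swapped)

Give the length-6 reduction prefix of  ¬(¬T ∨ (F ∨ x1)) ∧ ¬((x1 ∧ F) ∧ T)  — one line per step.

  start: ¬(¬T ∨ (F ∨ x1)) ∧ ¬((x1 ∧ F) ∧ T)
  [1] (¬¬T ∧ ¬(F ∨ x1)) ∧ ¬((x1 ∧ F) ∧ T)
  [2] (T ∧ ¬(F ∨ x1)) ∧ ¬((x1 ∧ F) ∧ T)
  [3] ¬(F ∨ x1) ∧ ¬((x1 ∧ F) ∧ T)
  [4] (¬F ∧ ¬x1) ∧ ¬((x1 ∧ F) ∧ T)
  [5] (T ∧ ¬x1) ∧ ¬((x1 ∧ F) ∧ T)
  [6] ¬x1 ∧ ¬((x1 ∧ F) ∧ T)

Answer: after 6 steps: ¬x1 ∧ ¬((x1 ∧ F) ∧ T)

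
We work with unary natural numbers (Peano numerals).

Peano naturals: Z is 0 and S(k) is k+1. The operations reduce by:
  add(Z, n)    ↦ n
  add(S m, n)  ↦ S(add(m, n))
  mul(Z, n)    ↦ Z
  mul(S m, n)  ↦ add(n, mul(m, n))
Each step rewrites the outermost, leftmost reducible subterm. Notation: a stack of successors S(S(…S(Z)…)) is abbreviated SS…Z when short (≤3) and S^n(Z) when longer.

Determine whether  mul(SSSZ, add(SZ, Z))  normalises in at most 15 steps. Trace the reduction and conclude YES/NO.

Answer: NO — after 15 steps the term is S(S(S(mul(Z, add(SZ, Z))))), not yet normal

Reduction:
  start: mul(SSSZ, add(SZ, Z))
  →1  add(add(SZ, Z), mul(SSZ, add(SZ, Z)))
  →2  add(S(add(Z, Z)), mul(SSZ, add(SZ, Z)))
  →3  S(add(add(Z, Z), mul(SSZ, add(SZ, Z))))
  →4  S(add(Z, mul(SSZ, add(SZ, Z))))
  →5  S(mul(SSZ, add(SZ, Z)))
  →6  S(add(add(SZ, Z), mul(SZ, add(SZ, Z))))
  →7  S(add(S(add(Z, Z)), mul(SZ, add(SZ, Z))))
  →8  S(S(add(add(Z, Z), mul(SZ, add(SZ, Z)))))
  →9  S(S(add(Z, mul(SZ, add(SZ, Z)))))
  →10  S(S(mul(SZ, add(SZ, Z))))
  →11  S(S(add(add(SZ, Z), mul(Z, add(SZ, Z)))))
  →12  S(S(add(S(add(Z, Z)), mul(Z, add(SZ, Z)))))
  →13  S(S(S(add(add(Z, Z), mul(Z, add(SZ, Z))))))
  →14  S(S(S(add(Z, mul(Z, add(SZ, Z))))))
  →15  S(S(S(mul(Z, add(SZ, Z)))))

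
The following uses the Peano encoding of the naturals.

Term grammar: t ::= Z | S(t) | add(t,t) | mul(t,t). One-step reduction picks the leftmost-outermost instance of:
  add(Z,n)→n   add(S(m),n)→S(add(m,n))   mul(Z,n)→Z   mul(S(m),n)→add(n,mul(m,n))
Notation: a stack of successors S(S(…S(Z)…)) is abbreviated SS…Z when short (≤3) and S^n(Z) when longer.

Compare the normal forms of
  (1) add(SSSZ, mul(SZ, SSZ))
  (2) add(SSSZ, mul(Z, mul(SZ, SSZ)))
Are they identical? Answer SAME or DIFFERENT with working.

Term A:
  start: add(SSSZ, mul(SZ, SSZ))
  →1  S(add(SSZ, mul(SZ, SSZ)))
  →2  S(S(add(SZ, mul(SZ, SSZ))))
  →3  S(S(S(add(Z, mul(SZ, SSZ)))))
  →4  S(S(S(mul(SZ, SSZ))))
  →5  S(S(S(add(SSZ, mul(Z, SSZ)))))
  →6  S(S(S(S(add(SZ, mul(Z, SSZ))))))
  →7  S(S(S(S(S(add(Z, mul(Z, SSZ)))))))
  →8  S(S(S(S(S(mul(Z, SSZ))))))
  →9  S^5(Z)

Term B:
  start: add(SSSZ, mul(Z, mul(SZ, SSZ)))
  →1  S(add(SSZ, mul(Z, mul(SZ, SSZ))))
  →2  S(S(add(SZ, mul(Z, mul(SZ, SSZ)))))
  →3  S(S(S(add(Z, mul(Z, mul(SZ, SSZ))))))
  →4  S(S(S(mul(Z, mul(SZ, SSZ)))))
  →5  SSSZ

Answer: DIFFERENT — A ⇓ S^5(Z), B ⇓ SSSZ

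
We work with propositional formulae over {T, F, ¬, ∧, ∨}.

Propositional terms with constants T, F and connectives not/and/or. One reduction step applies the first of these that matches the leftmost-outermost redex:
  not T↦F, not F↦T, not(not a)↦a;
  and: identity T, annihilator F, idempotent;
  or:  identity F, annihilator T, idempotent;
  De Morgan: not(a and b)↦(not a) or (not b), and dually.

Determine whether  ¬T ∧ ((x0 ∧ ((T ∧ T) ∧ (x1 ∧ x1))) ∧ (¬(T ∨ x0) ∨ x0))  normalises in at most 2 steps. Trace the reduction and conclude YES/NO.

  start: ¬T ∧ ((x0 ∧ ((T ∧ T) ∧ (x1 ∧ x1))) ∧ (¬(T ∨ x0) ∨ x0))
  →1  F ∧ ((x0 ∧ ((T ∧ T) ∧ (x1 ∧ x1))) ∧ (¬(T ∨ x0) ∨ x0))
  →2  F

Answer: YES — reaches normal form F in 2 ≤ 2 steps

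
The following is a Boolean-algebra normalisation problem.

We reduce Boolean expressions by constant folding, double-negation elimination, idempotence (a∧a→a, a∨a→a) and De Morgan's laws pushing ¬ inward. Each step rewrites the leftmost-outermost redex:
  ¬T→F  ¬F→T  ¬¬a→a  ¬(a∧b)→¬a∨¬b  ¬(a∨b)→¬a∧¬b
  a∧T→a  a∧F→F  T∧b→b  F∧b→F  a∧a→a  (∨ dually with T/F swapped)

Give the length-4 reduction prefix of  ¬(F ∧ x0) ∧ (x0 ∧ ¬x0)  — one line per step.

  start: ¬(F ∧ x0) ∧ (x0 ∧ ¬x0)
  step 1: (¬F ∨ ¬x0) ∧ (x0 ∧ ¬x0)
  step 2: (T ∨ ¬x0) ∧ (x0 ∧ ¬x0)
  step 3: T ∧ (x0 ∧ ¬x0)
  step 4: x0 ∧ ¬x0

Answer: after 4 steps: x0 ∧ ¬x0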